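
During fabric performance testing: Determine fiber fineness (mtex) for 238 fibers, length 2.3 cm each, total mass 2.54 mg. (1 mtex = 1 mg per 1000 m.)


Formula: fineness (mtex) = mass (mg) / total length (km) = (mass_mg / total_length_m) * 1000
Step 1: Convert fiber length: 2.3 cm = 0.023 m
Step 2: Total fiber length = 238 * 0.023 = 5.474 m
Step 3: Linear density = 2.54 mg / 5.474 m = 0.4640 mg/m
Step 4: fineness = 0.4640 * 1000 = 464.0 mtex

464.0 mtex


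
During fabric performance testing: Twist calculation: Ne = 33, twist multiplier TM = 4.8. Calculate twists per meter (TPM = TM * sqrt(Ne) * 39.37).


Formula: TPM = TM * sqrt(Ne) * 39.37
Step 1: sqrt(Ne) = sqrt(33) = 5.7446
Step 2: TM * sqrt(Ne) = 4.8 * 5.7446 = 27.5741
Step 3: TPM = 27.5741 * 39.37 = 1086 twists/m

1086 twists/m


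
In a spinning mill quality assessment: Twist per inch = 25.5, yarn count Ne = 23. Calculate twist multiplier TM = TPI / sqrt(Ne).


Formula: TM = TPI / sqrt(Ne)
Step 1: sqrt(Ne) = sqrt(23) = 4.7958
Step 2: TM = 25.5 / 4.7958 = 5.32

5.32 TM


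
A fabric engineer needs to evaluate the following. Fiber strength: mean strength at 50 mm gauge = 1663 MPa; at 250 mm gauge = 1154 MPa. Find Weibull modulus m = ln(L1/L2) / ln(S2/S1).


Formula: m = ln(L1/L2) / ln(S2/S1)
Step 1: ln(L1/L2) = ln(50/250) = -1.60944
Step 2: S2/S1 = 1154/1663 = 0.69393
Step 3: ln(S2/S1) = ln(0.69393) = -0.36538
Step 4: m = -1.60944 / -0.36538 = 4.40

4.40 (Weibull m)


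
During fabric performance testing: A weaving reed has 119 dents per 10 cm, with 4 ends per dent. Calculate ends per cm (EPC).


Formula: EPC = (dents per 10 cm * ends per dent) / 10
Step 1: Total ends per 10 cm = 119 * 4 = 476
Step 2: EPC = 476 / 10 = 47.6 ends/cm

47.6 ends/cm


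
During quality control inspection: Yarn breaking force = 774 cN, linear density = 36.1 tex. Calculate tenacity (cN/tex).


Formula: Tenacity = Breaking force / Linear density
Tenacity = 774 cN / 36.1 tex
Tenacity = 21.44 cN/tex

21.44 cN/tex


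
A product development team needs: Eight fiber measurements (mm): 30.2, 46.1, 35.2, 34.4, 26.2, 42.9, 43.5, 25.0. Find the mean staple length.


Formula: Mean = sum of lengths / count
Sum = 30.2 + 46.1 + 35.2 + 34.4 + 26.2 + 42.9 + 43.5 + 25.0
Sum = 283.5 mm
Mean = 283.5 / 8 = 35.44 mm

35.44 mm


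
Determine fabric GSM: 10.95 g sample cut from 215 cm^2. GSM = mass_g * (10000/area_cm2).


Formula: GSM = mass_g / area_m2
Step 1: Convert area: 215 cm^2 = 215 / 10000 = 0.0215 m^2
Step 2: GSM = 10.95 g / 0.0215 m^2 = 509.3 g/m^2

509.3 g/m^2


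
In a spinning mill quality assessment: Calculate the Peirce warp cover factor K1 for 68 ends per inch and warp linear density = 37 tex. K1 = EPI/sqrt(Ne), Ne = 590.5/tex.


Formula: K1 = EPI / sqrt(Ne), with Ne = 590.5 / tex_warp
Step 1: Ne = 590.5 / 37 = 15.959
Step 2: sqrt(Ne) = sqrt(15.959) = 3.9949
Step 3: K1 = 68 / 3.9949 = 17.0

17.0


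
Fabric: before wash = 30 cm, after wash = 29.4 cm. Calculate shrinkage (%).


Formula: Shrinkage% = ((L_before - L_after) / L_before) * 100
Step 1: Shrinkage = 30 - 29.4 = 0.6 cm
Step 2: Shrinkage% = (0.6 / 30) * 100
Step 3: Shrinkage% = 0.02 * 100 = 2.0%

2.0%


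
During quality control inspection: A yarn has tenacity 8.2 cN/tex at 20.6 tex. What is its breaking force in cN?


Formula: Breaking force = Tenacity * Linear density
F = 8.2 cN/tex * 20.6 tex
F = 168.92 cN

168.92 cN


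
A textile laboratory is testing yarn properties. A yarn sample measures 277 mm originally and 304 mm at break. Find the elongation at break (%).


Formula: Elongation (%) = ((L_break - L0) / L0) * 100
Step 1: Extension = 304 - 277 = 27 mm
Step 2: Elongation = (27 / 277) * 100
Step 3: Elongation = 0.097473 * 100 = 9.7473% ≈ 9.7%

9.7%


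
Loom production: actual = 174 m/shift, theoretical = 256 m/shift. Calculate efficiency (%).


Formula: Efficiency% = (Actual output / Theoretical output) * 100
Efficiency% = (174 / 256) * 100
Efficiency% = 0.679688 * 100 = 67.9688% ≈ 68.0%

68.0%


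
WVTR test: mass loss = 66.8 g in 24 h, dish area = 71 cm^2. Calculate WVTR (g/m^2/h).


Formula: WVTR = mass_loss / (area * time)
Step 1: Convert area: 71 cm^2 = 0.0071 m^2
Step 2: WVTR = 66.8 g / (0.0071 m^2 * 24 h)
Step 3: WVTR = 66.8 / 0.1704 = 392.0 g/m^2/h

392.0 g/m^2/h


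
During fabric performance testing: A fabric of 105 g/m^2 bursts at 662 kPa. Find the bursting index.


Formula: Bursting Index = Bursting Strength / Fabric GSM
BI = 662 kPa / 105 g/m^2
BI = 6.305 kPa/(g/m^2)

6.305 kPa/(g/m^2)


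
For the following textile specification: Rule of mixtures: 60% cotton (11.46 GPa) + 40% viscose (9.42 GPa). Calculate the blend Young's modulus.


Formula: Blend property = (fraction_A * property_A) + (fraction_B * property_B)
Step 1: Contribution A = 60/100 * 11.46 GPa = 6.876 GPa
Step 2: Contribution B = 40/100 * 9.42 GPa = 3.768 GPa
Step 3: Blend Young's modulus = 6.876 + 3.768 = 10.644 GPa

10.644 GPa


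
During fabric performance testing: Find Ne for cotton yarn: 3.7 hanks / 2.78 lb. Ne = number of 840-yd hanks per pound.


Formula: Ne = hanks / mass_lb
Substituting: Ne = 3.7 / 2.78
Ne = 1.3

1.3 Ne


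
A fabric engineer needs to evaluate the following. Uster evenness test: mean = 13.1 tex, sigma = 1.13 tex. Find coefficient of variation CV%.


Formula: CV% = (standard deviation / mean) * 100
Step 1: Ratio = 1.13 / 13.1 = 0.08626
Step 2: CV% = 0.08626 * 100 = 8.626% ≈ 8.6%

8.6%


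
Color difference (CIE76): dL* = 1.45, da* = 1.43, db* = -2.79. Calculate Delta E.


Formula: Delta E = sqrt(dL*^2 + da*^2 + db*^2)
Step 1: dL*^2 = 1.45^2 = 2.1025
Step 2: da*^2 = 1.43^2 = 2.0449
Step 3: db*^2 = (-2.79)^2 = 7.7841
Step 4: Sum = 2.1025 + 2.0449 + 7.7841 = 11.9315
Step 5: Delta E = sqrt(11.9315) = 3.45

3.45 Delta E


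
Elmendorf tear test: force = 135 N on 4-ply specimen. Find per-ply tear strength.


Formula: Per-ply strength = Total force / Number of plies
Per-ply = 135 N / 4
Per-ply = 33.75 N

33.75 N


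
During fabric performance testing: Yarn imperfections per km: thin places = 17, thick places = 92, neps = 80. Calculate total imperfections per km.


Formula: Total = thin places + thick places + neps
Total = 17 + 92 + 80
Total = 189 imperfections/km

189 imperfections/km


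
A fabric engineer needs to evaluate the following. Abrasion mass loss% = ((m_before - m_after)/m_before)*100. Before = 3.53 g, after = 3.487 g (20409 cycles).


Formula: Mass loss% = ((m_before - m_after) / m_before) * 100
Step 1: Mass loss = 3.53 - 3.487 = 0.043 g
Step 2: Ratio = 0.043 / 3.53 = 0.0121813
Step 3: Mass loss% = 0.0121813 * 100 = 1.21813% ≈ 1.22%

1.22%


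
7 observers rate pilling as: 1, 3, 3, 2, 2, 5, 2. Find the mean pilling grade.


Formula: Mean = sum / count
Sum = 1 + 3 + 3 + 2 + 2 + 5 + 2 = 18
Mean = 18 / 7 = 2.6

2.6


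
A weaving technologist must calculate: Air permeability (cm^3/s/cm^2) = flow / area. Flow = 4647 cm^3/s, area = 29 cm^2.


Formula: Air Permeability = Airflow / Test Area
AP = 4647 cm^3/s / 29 cm^2
AP = 160.2 cm^3/s/cm^2

160.2 cm^3/s/cm^2


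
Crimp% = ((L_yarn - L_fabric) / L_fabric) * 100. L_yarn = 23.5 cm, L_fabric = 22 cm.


Formula: Crimp% = ((L_yarn - L_fabric) / L_fabric) * 100
Step 1: Extension = 23.5 - 22 = 1.5 cm
Step 2: Crimp% = (1.5 / 22) * 100
Step 3: Crimp% = 0.068182 * 100 = 6.8182% ≈ 6.8%

6.8%


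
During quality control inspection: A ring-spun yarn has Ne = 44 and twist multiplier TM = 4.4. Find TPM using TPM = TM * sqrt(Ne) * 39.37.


Formula: TPM = TM * sqrt(Ne) * 39.37
Step 1: sqrt(Ne) = sqrt(44) = 6.6332
Step 2: TM * sqrt(Ne) = 4.4 * 6.6332 = 29.1861
Step 3: TPM = 29.1861 * 39.37 = 1149 twists/m

1149 twists/m


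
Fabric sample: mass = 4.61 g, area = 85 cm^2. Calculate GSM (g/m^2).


Formula: GSM = mass_g / area_m2
Step 1: Convert area: 85 cm^2 = 85 / 10000 = 0.0085 m^2
Step 2: GSM = 4.61 g / 0.0085 m^2 = 542.4 g/m^2

542.4 g/m^2


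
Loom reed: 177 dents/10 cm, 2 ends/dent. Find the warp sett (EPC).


Formula: EPC = (dents per 10 cm * ends per dent) / 10
Step 1: Total ends per 10 cm = 177 * 2 = 354
Step 2: EPC = 354 / 10 = 35.4 ends/cm

35.4 ends/cm


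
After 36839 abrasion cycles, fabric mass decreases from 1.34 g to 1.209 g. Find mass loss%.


Formula: Mass loss% = ((m_before - m_after) / m_before) * 100
Step 1: Mass loss = 1.34 - 1.209 = 0.131 g
Step 2: Ratio = 0.131 / 1.34 = 0.0977612
Step 3: Mass loss% = 0.0977612 * 100 = 9.77612% ≈ 9.78%

9.78%


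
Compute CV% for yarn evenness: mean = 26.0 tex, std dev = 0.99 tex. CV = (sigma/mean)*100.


Formula: CV% = (standard deviation / mean) * 100
Step 1: Ratio = 0.99 / 26.0 = 0.038077
Step 2: CV% = 0.038077 * 100 = 3.8077% ≈ 3.8%

3.8%


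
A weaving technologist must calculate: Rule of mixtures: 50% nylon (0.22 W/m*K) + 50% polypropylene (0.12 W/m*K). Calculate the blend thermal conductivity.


Formula: Blend property = (fraction_A * property_A) + (fraction_B * property_B)
Step 1: Contribution A = 50/100 * 0.22 W/m*K = 0.11 W/m*K
Step 2: Contribution B = 50/100 * 0.12 W/m*K = 0.06 W/m*K
Step 3: Blend thermal conductivity = 0.11 + 0.06 = 0.17 W/m*K

0.17 W/m*K


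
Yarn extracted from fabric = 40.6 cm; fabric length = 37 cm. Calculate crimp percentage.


Formula: Crimp% = ((L_yarn - L_fabric) / L_fabric) * 100
Step 1: Extension = 40.6 - 37 = 3.6 cm
Step 2: Crimp% = (3.6 / 37) * 100
Step 3: Crimp% = 0.097297 * 100 = 9.7297% ≈ 9.7%

9.7%


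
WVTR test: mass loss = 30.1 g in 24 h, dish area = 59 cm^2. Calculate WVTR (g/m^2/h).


Formula: WVTR = mass_loss / (area * time)
Step 1: Convert area: 59 cm^2 = 0.0059 m^2
Step 2: WVTR = 30.1 g / (0.0059 m^2 * 24 h)
Step 3: WVTR = 30.1 / 0.1416 = 212.6 g/m^2/h

212.6 g/m^2/h


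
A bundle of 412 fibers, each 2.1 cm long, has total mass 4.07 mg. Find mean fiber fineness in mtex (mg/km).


Formula: fineness (mtex) = mass (mg) / total length (km) = (mass_mg / total_length_m) * 1000
Step 1: Convert fiber length: 2.1 cm = 0.021 m
Step 2: Total fiber length = 412 * 0.021 = 8.652 m
Step 3: Linear density = 4.07 mg / 8.652 m = 0.4704 mg/m
Step 4: fineness = 0.4704 * 1000 = 470.4 mtex

470.4 mtex


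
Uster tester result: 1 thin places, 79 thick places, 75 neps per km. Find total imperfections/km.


Formula: Total = thin places + thick places + neps
Total = 1 + 79 + 75
Total = 155 imperfections/km

155 imperfections/km


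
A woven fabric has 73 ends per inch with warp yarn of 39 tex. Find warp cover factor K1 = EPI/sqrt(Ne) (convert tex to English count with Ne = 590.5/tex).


Formula: K1 = EPI / sqrt(Ne), with Ne = 590.5 / tex_warp
Step 1: Ne = 590.5 / 39 = 15.141
Step 2: sqrt(Ne) = sqrt(15.141) = 3.8911
Step 3: K1 = 73 / 3.8911 = 18.8

18.8


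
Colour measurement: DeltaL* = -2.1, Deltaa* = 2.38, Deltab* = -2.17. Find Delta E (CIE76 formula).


Formula: Delta E = sqrt(dL*^2 + da*^2 + db*^2)
Step 1: dL*^2 = (-2.1)^2 = 4.41
Step 2: da*^2 = 2.38^2 = 5.6644
Step 3: db*^2 = (-2.17)^2 = 4.7089
Step 4: Sum = 4.41 + 5.6644 + 4.7089 = 14.7833
Step 5: Delta E = sqrt(14.7833) = 3.84

3.84 Delta E


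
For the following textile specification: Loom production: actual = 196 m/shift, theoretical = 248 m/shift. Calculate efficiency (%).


Formula: Efficiency% = (Actual output / Theoretical output) * 100
Efficiency% = (196 / 248) * 100
Efficiency% = 0.790323 * 100 = 79.0323% ≈ 79.0%

79.0%


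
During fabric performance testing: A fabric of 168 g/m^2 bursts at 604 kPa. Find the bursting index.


Formula: Bursting Index = Bursting Strength / Fabric GSM
BI = 604 kPa / 168 g/m^2
BI = 3.595 kPa/(g/m^2)

3.595 kPa/(g/m^2)


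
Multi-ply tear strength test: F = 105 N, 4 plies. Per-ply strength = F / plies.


Formula: Per-ply strength = Total force / Number of plies
Per-ply = 105 N / 4
Per-ply = 26.25 N

26.25 N


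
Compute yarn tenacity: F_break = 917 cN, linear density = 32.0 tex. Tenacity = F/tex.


Formula: Tenacity = Breaking force / Linear density
Tenacity = 917 cN / 32.0 tex
Tenacity = 28.66 cN/tex

28.66 cN/tex


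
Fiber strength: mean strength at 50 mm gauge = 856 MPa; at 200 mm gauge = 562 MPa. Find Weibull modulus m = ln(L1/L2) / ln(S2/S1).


Formula: m = ln(L1/L2) / ln(S2/S1)
Step 1: ln(L1/L2) = ln(50/200) = -1.38629
Step 2: S2/S1 = 562/856 = 0.65654
Step 3: ln(S2/S1) = ln(0.65654) = -0.42077
Step 4: m = -1.38629 / -0.42077 = 3.29

3.29 (Weibull m)


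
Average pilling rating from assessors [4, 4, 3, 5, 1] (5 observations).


Formula: Mean = sum / count
Sum = 4 + 4 + 3 + 5 + 1 = 17
Mean = 17 / 5 = 3.4

3.4


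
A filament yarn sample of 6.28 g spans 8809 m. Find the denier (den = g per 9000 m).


Formula: den = (mass_g / length_m) * 9000
Substituting: den = (6.28 / 8809) * 9000
Intermediate: 6.28 / 8809 = 0.00071291 g/m
den = 0.00071291 * 9000 = 6.4 denier

6.4 denier


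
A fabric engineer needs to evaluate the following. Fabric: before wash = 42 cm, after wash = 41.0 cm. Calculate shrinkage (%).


Formula: Shrinkage% = ((L_before - L_after) / L_before) * 100
Step 1: Shrinkage = 42 - 41.0 = 1.0 cm
Step 2: Shrinkage% = (1.0 / 42) * 100
Step 3: Shrinkage% = 0.02381 * 100 = 2.381% ≈ 2.4%

2.4%


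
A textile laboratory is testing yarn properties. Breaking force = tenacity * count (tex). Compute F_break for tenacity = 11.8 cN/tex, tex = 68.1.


Formula: Breaking force = Tenacity * Linear density
F = 11.8 cN/tex * 68.1 tex
F = 803.58 cN

803.58 cN


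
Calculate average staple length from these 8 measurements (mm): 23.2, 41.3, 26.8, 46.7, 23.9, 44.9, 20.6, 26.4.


Formula: Mean = sum of lengths / count
Sum = 23.2 + 41.3 + 26.8 + 46.7 + 23.9 + 44.9 + 20.6 + 26.4
Sum = 253.8 mm
Mean = 253.8 / 8 = 31.73 mm

31.73 mm


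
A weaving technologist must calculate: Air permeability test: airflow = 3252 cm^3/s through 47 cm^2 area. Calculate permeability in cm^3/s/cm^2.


Formula: Air Permeability = Airflow / Test Area
AP = 3252 cm^3/s / 47 cm^2
AP = 69.2 cm^3/s/cm^2

69.2 cm^3/s/cm^2


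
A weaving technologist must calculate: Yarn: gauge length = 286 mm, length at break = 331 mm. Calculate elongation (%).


Formula: Elongation (%) = ((L_break - L0) / L0) * 100
Step 1: Extension = 331 - 286 = 45 mm
Step 2: Elongation = (45 / 286) * 100
Step 3: Elongation = 0.157343 * 100 = 15.7343% ≈ 15.7%

15.7%


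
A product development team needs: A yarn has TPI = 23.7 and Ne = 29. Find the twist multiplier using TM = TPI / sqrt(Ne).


Formula: TM = TPI / sqrt(Ne)
Step 1: sqrt(Ne) = sqrt(29) = 5.3852
Step 2: TM = 23.7 / 5.3852 = 4.40

4.40 TM


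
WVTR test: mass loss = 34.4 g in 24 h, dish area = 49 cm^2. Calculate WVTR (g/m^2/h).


Formula: WVTR = mass_loss / (area * time)
Step 1: Convert area: 49 cm^2 = 0.0049 m^2
Step 2: WVTR = 34.4 g / (0.0049 m^2 * 24 h)
Step 3: WVTR = 34.4 / 0.1176 = 292.5 g/m^2/h

292.5 g/m^2/h


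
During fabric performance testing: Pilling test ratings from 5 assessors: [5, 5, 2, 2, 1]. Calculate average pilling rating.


Formula: Mean = sum / count
Sum = 5 + 5 + 2 + 2 + 1 = 15
Mean = 15 / 5 = 3.0

3.0


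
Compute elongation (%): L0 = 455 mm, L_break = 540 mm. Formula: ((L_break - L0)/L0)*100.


Formula: Elongation (%) = ((L_break - L0) / L0) * 100
Step 1: Extension = 540 - 455 = 85 mm
Step 2: Elongation = (85 / 455) * 100
Step 3: Elongation = 0.186813 * 100 = 18.6813% ≈ 18.7%

18.7%


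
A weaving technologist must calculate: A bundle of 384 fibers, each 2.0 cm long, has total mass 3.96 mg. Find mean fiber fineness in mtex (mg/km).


Formula: fineness (mtex) = mass (mg) / total length (km) = (mass_mg / total_length_m) * 1000
Step 1: Convert fiber length: 2.0 cm = 0.02 m
Step 2: Total fiber length = 384 * 0.02 = 7.68 m
Step 3: Linear density = 3.96 mg / 7.68 m = 0.5156 mg/m
Step 4: fineness = 0.5156 * 1000 = 515.6 mtex

515.6 mtex


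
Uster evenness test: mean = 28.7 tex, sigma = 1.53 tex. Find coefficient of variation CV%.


Formula: CV% = (standard deviation / mean) * 100
Step 1: Ratio = 1.53 / 28.7 = 0.05331
Step 2: CV% = 0.05331 * 100 = 5.331% ≈ 5.3%

5.3%


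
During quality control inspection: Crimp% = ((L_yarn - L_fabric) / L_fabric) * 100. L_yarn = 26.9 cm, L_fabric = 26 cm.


Formula: Crimp% = ((L_yarn - L_fabric) / L_fabric) * 100
Step 1: Extension = 26.9 - 26 = 0.9 cm
Step 2: Crimp% = (0.9 / 26) * 100
Step 3: Crimp% = 0.034615 * 100 = 3.4615% ≈ 3.5%

3.5%


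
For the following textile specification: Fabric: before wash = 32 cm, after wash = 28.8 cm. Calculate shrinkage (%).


Formula: Shrinkage% = ((L_before - L_after) / L_before) * 100
Step 1: Shrinkage = 32 - 28.8 = 3.2 cm
Step 2: Shrinkage% = (3.2 / 32) * 100
Step 3: Shrinkage% = 0.1 * 100 = 10.0%

10.0%


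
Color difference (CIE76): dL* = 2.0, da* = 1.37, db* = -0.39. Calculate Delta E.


Formula: Delta E = sqrt(dL*^2 + da*^2 + db*^2)
Step 1: dL*^2 = 2.0^2 = 4.0
Step 2: da*^2 = 1.37^2 = 1.8769
Step 3: db*^2 = (-0.39)^2 = 0.1521
Step 4: Sum = 4.0 + 1.8769 + 0.1521 = 6.029
Step 5: Delta E = sqrt(6.029) = 2.46

2.46 Delta E


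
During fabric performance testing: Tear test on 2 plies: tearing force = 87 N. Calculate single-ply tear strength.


Formula: Per-ply strength = Total force / Number of plies
Per-ply = 87 N / 2
Per-ply = 43.5 N

43.5 N


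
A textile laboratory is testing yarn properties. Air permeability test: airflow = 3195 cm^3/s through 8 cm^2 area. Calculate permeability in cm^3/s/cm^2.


Formula: Air Permeability = Airflow / Test Area
AP = 3195 cm^3/s / 8 cm^2
AP = 399.4 cm^3/s/cm^2

399.4 cm^3/s/cm^2


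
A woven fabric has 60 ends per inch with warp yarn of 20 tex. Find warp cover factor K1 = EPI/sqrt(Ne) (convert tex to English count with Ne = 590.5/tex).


Formula: K1 = EPI / sqrt(Ne), with Ne = 590.5 / tex_warp
Step 1: Ne = 590.5 / 20 = 29.525
Step 2: sqrt(Ne) = sqrt(29.525) = 5.4337
Step 3: K1 = 60 / 5.4337 = 11.0

11.0


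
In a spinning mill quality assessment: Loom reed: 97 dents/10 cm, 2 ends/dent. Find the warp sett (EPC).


Formula: EPC = (dents per 10 cm * ends per dent) / 10
Step 1: Total ends per 10 cm = 97 * 2 = 194
Step 2: EPC = 194 / 10 = 19.4 ends/cm

19.4 ends/cm


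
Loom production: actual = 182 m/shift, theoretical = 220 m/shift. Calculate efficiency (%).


Formula: Efficiency% = (Actual output / Theoretical output) * 100
Efficiency% = (182 / 220) * 100
Efficiency% = 0.827273 * 100 = 82.7273% ≈ 82.7%

82.7%


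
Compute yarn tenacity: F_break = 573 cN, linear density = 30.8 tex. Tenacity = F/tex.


Formula: Tenacity = Breaking force / Linear density
Tenacity = 573 cN / 30.8 tex
Tenacity = 18.60 cN/tex

18.60 cN/tex


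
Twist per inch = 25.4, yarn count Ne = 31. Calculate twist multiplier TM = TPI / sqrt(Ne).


Formula: TM = TPI / sqrt(Ne)
Step 1: sqrt(Ne) = sqrt(31) = 5.5678
Step 2: TM = 25.4 / 5.5678 = 4.56

4.56 TM


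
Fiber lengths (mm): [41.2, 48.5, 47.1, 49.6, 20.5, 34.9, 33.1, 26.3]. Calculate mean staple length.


Formula: Mean = sum of lengths / count
Sum = 41.2 + 48.5 + 47.1 + 49.6 + 20.5 + 34.9 + 33.1 + 26.3
Sum = 301.2 mm
Mean = 301.2 / 8 = 37.65 mm

37.65 mm


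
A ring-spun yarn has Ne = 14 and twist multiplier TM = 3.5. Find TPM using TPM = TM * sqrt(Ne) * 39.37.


Formula: TPM = TM * sqrt(Ne) * 39.37
Step 1: sqrt(Ne) = sqrt(14) = 3.7417
Step 2: TM * sqrt(Ne) = 3.5 * 3.7417 = 13.096
Step 3: TPM = 13.096 * 39.37 = 516 twists/m

516 twists/m


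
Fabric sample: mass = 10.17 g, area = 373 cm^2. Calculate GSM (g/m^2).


Formula: GSM = mass_g / area_m2
Step 1: Convert area: 373 cm^2 = 373 / 10000 = 0.0373 m^2
Step 2: GSM = 10.17 g / 0.0373 m^2 = 272.7 g/m^2

272.7 g/m^2


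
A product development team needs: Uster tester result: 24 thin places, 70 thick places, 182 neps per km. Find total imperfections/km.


Formula: Total = thin places + thick places + neps
Total = 24 + 70 + 182
Total = 276 imperfections/km

276 imperfections/km


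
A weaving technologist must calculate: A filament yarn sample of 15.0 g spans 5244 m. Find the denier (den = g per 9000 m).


Formula: den = (mass_g / length_m) * 9000
Substituting: den = (15.0 / 5244) * 9000
Intermediate: 15.0 / 5244 = 0.00286041 g/m
den = 0.00286041 * 9000 = 25.7 denier

25.7 denier


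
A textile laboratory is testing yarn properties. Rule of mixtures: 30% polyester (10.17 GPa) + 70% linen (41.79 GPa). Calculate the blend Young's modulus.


Formula: Blend property = (fraction_A * property_A) + (fraction_B * property_B)
Step 1: Contribution A = 30/100 * 10.17 GPa = 3.051 GPa
Step 2: Contribution B = 70/100 * 41.79 GPa = 29.253 GPa
Step 3: Blend Young's modulus = 3.051 + 29.253 = 32.304 GPa

32.304 GPa


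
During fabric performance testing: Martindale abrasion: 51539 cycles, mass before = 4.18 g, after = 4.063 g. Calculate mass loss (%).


Formula: Mass loss% = ((m_before - m_after) / m_before) * 100
Step 1: Mass loss = 4.18 - 4.063 = 0.117 g
Step 2: Ratio = 0.117 / 4.18 = 0.0279904
Step 3: Mass loss% = 0.0279904 * 100 = 2.79904% ≈ 2.80%

2.80%


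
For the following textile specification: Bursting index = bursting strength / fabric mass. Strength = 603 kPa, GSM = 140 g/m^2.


Formula: Bursting Index = Bursting Strength / Fabric GSM
BI = 603 kPa / 140 g/m^2
BI = 4.307 kPa/(g/m^2)

4.307 kPa/(g/m^2)


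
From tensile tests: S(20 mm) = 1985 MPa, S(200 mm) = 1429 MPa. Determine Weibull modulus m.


Formula: m = ln(L1/L2) / ln(S2/S1)
Step 1: ln(L1/L2) = ln(20/200) = -2.30259
Step 2: S2/S1 = 1429/1985 = 0.7199
Step 3: ln(S2/S1) = ln(0.7199) = -0.32864
Step 4: m = -2.30259 / -0.32864 = 7.01

7.01 (Weibull m)


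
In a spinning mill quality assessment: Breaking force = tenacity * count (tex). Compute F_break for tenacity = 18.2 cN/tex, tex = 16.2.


Formula: Breaking force = Tenacity * Linear density
F = 18.2 cN/tex * 16.2 tex
F = 294.84 cN

294.84 cN


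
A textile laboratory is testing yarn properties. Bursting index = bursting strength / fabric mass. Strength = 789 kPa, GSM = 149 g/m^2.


Formula: Bursting Index = Bursting Strength / Fabric GSM
BI = 789 kPa / 149 g/m^2
BI = 5.295 kPa/(g/m^2)

5.295 kPa/(g/m^2)


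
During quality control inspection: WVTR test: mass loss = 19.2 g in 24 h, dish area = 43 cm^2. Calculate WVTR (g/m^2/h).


Formula: WVTR = mass_loss / (area * time)
Step 1: Convert area: 43 cm^2 = 0.0043 m^2
Step 2: WVTR = 19.2 g / (0.0043 m^2 * 24 h)
Step 3: WVTR = 19.2 / 0.1032 = 186.0 g/m^2/h

186.0 g/m^2/h


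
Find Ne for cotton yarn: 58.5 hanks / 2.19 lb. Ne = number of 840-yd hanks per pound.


Formula: Ne = hanks / mass_lb
Substituting: Ne = 58.5 / 2.19
Ne = 26.7

26.7 Ne


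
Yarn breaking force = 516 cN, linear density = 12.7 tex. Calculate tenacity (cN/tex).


Formula: Tenacity = Breaking force / Linear density
Tenacity = 516 cN / 12.7 tex
Tenacity = 40.63 cN/tex

40.63 cN/tex


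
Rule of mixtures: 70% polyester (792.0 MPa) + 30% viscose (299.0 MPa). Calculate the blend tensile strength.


Formula: Blend property = (fraction_A * property_A) + (fraction_B * property_B)
Step 1: Contribution A = 70/100 * 792.0 MPa = 554.4 MPa
Step 2: Contribution B = 30/100 * 299.0 MPa = 89.7 MPa
Step 3: Blend tensile strength = 554.4 + 89.7 = 644.1 MPa

644.1 MPa


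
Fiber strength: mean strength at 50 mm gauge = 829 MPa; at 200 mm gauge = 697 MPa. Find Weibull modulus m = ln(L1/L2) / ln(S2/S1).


Formula: m = ln(L1/L2) / ln(S2/S1)
Step 1: ln(L1/L2) = ln(50/200) = -1.38629
Step 2: S2/S1 = 697/829 = 0.84077
Step 3: ln(S2/S1) = ln(0.84077) = -0.17344
Step 4: m = -1.38629 / -0.17344 = 7.99

7.99 (Weibull m)


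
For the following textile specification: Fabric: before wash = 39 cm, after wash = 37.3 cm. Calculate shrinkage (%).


Formula: Shrinkage% = ((L_before - L_after) / L_before) * 100
Step 1: Shrinkage = 39 - 37.3 = 1.7 cm
Step 2: Shrinkage% = (1.7 / 39) * 100
Step 3: Shrinkage% = 0.04359 * 100 = 4.359% ≈ 4.4%

4.4%


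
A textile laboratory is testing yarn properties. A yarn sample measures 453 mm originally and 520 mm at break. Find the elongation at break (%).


Formula: Elongation (%) = ((L_break - L0) / L0) * 100
Step 1: Extension = 520 - 453 = 67 mm
Step 2: Elongation = (67 / 453) * 100
Step 3: Elongation = 0.147903 * 100 = 14.7903% ≈ 14.8%

14.8%


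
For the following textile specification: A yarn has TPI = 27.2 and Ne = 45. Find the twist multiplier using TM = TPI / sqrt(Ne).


Formula: TM = TPI / sqrt(Ne)
Step 1: sqrt(Ne) = sqrt(45) = 6.7082
Step 2: TM = 27.2 / 6.7082 = 4.05

4.05 TM


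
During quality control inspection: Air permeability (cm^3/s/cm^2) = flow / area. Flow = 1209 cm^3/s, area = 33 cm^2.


Formula: Air Permeability = Airflow / Test Area
AP = 1209 cm^3/s / 33 cm^2
AP = 36.6 cm^3/s/cm^2

36.6 cm^3/s/cm^2


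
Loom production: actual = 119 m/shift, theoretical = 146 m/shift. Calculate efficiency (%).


Formula: Efficiency% = (Actual output / Theoretical output) * 100
Efficiency% = (119 / 146) * 100
Efficiency% = 0.815068 * 100 = 81.5068% ≈ 81.5%

81.5%


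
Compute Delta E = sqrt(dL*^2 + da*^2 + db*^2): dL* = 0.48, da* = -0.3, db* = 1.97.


Formula: Delta E = sqrt(dL*^2 + da*^2 + db*^2)
Step 1: dL*^2 = 0.48^2 = 0.2304
Step 2: da*^2 = (-0.3)^2 = 0.09
Step 3: db*^2 = 1.97^2 = 3.8809
Step 4: Sum = 0.2304 + 0.09 + 3.8809 = 4.2013
Step 5: Delta E = sqrt(4.2013) = 2.05

2.05 Delta E


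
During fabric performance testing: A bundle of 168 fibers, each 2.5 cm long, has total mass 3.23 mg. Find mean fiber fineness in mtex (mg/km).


Formula: fineness (mtex) = mass (mg) / total length (km) = (mass_mg / total_length_m) * 1000
Step 1: Convert fiber length: 2.5 cm = 0.025 m
Step 2: Total fiber length = 168 * 0.025 = 4.2 m
Step 3: Linear density = 3.23 mg / 4.2 m = 0.7690 mg/m
Step 4: fineness = 0.7690 * 1000 = 769.0 mtex

769.0 mtex


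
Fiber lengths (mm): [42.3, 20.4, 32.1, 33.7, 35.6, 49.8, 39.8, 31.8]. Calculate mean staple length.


Formula: Mean = sum of lengths / count
Sum = 42.3 + 20.4 + 32.1 + 33.7 + 35.6 + 49.8 + 39.8 + 31.8
Sum = 285.5 mm
Mean = 285.5 / 8 = 35.69 mm

35.69 mm


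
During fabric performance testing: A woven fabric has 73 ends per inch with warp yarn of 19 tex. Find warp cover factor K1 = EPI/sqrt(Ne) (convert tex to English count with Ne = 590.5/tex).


Formula: K1 = EPI / sqrt(Ne), with Ne = 590.5 / tex_warp
Step 1: Ne = 590.5 / 19 = 31.079
Step 2: sqrt(Ne) = sqrt(31.079) = 5.5749
Step 3: K1 = 73 / 5.5749 = 13.1

13.1


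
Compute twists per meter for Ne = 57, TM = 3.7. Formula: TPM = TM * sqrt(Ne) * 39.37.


Formula: TPM = TM * sqrt(Ne) * 39.37
Step 1: sqrt(Ne) = sqrt(57) = 7.5498
Step 2: TM * sqrt(Ne) = 3.7 * 7.5498 = 27.9343
Step 3: TPM = 27.9343 * 39.37 = 1100 twists/m

1100 twists/m


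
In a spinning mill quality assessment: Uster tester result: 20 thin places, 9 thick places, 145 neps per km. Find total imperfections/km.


Formula: Total = thin places + thick places + neps
Total = 20 + 9 + 145
Total = 174 imperfections/km

174 imperfections/km


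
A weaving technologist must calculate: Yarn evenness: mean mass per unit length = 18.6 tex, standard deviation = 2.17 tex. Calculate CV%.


Formula: CV% = (standard deviation / mean) * 100
Step 1: Ratio = 2.17 / 18.6 = 0.116667
Step 2: CV% = 0.116667 * 100 = 11.6667% ≈ 11.7%

11.7%


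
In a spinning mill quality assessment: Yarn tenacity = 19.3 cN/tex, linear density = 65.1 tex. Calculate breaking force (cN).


Formula: Breaking force = Tenacity * Linear density
F = 19.3 cN/tex * 65.1 tex
F = 1256.43 cN

1256.43 cN


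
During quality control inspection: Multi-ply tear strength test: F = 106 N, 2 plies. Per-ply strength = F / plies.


Formula: Per-ply strength = Total force / Number of plies
Per-ply = 106 N / 2
Per-ply = 53 N

53 N


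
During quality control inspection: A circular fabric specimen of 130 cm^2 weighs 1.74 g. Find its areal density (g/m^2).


Formula: GSM = mass_g / area_m2
Step 1: Convert area: 130 cm^2 = 130 / 10000 = 0.013 m^2
Step 2: GSM = 1.74 g / 0.013 m^2 = 133.8 g/m^2

133.8 g/m^2


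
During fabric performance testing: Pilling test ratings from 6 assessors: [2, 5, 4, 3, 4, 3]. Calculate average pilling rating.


Formula: Mean = sum / count
Sum = 2 + 5 + 4 + 3 + 4 + 3 = 21
Mean = 21 / 6 = 3.5

3.5


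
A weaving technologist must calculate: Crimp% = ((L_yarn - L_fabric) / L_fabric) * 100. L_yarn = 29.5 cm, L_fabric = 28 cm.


Formula: Crimp% = ((L_yarn - L_fabric) / L_fabric) * 100
Step 1: Extension = 29.5 - 28 = 1.5 cm
Step 2: Crimp% = (1.5 / 28) * 100
Step 3: Crimp% = 0.053571 * 100 = 5.3571% ≈ 5.4%

5.4%


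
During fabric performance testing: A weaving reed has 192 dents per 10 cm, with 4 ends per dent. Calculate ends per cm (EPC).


Formula: EPC = (dents per 10 cm * ends per dent) / 10
Step 1: Total ends per 10 cm = 192 * 4 = 768
Step 2: EPC = 768 / 10 = 76.8 ends/cm

76.8 ends/cm


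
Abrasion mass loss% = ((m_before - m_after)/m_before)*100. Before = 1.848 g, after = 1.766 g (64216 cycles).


Formula: Mass loss% = ((m_before - m_after) / m_before) * 100
Step 1: Mass loss = 1.848 - 1.766 = 0.082 g
Step 2: Ratio = 0.082 / 1.848 = 0.0443723
Step 3: Mass loss% = 0.0443723 * 100 = 4.43723% ≈ 4.44%

4.44%


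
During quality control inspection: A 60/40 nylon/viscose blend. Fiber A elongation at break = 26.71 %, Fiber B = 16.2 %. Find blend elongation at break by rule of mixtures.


Formula: Blend property = (fraction_A * property_A) + (fraction_B * property_B)
Step 1: Contribution A = 60/100 * 26.71 % = 16.026 %
Step 2: Contribution B = 40/100 * 16.2 % = 6.48 %
Step 3: Blend elongation at break = 16.026 + 6.48 = 22.506 %

22.506 %


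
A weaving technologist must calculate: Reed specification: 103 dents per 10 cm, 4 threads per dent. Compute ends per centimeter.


Formula: EPC = (dents per 10 cm * ends per dent) / 10
Step 1: Total ends per 10 cm = 103 * 4 = 412
Step 2: EPC = 412 / 10 = 41.2 ends/cm

41.2 ends/cm


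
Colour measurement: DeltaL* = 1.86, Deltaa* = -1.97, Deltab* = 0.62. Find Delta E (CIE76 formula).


Formula: Delta E = sqrt(dL*^2 + da*^2 + db*^2)
Step 1: dL*^2 = 1.86^2 = 3.4596
Step 2: da*^2 = (-1.97)^2 = 3.8809
Step 3: db*^2 = 0.62^2 = 0.3844
Step 4: Sum = 3.4596 + 3.8809 + 0.3844 = 7.7249
Step 5: Delta E = sqrt(7.7249) = 2.78

2.78 Delta E


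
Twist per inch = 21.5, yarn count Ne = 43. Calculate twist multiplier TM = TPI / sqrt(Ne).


Formula: TM = TPI / sqrt(Ne)
Step 1: sqrt(Ne) = sqrt(43) = 6.5574
Step 2: TM = 21.5 / 6.5574 = 3.28

3.28 TM


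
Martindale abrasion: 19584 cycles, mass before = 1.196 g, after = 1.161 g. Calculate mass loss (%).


Formula: Mass loss% = ((m_before - m_after) / m_before) * 100
Step 1: Mass loss = 1.196 - 1.161 = 0.035 g
Step 2: Ratio = 0.035 / 1.196 = 0.0292642
Step 3: Mass loss% = 0.0292642 * 100 = 2.92642% ≈ 2.93%

2.93%


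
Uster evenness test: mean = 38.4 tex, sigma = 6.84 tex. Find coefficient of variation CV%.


Formula: CV% = (standard deviation / mean) * 100
Step 1: Ratio = 6.84 / 38.4 = 0.178125
Step 2: CV% = 0.178125 * 100 = 17.8125% ≈ 17.8%

17.8%


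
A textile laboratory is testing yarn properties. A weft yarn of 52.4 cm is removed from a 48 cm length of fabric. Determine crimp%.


Formula: Crimp% = ((L_yarn - L_fabric) / L_fabric) * 100
Step 1: Extension = 52.4 - 48 = 4.4 cm
Step 2: Crimp% = (4.4 / 48) * 100
Step 3: Crimp% = 0.091667 * 100 = 9.1667% ≈ 9.2%

9.2%


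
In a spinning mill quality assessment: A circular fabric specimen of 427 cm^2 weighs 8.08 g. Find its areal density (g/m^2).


Formula: GSM = mass_g / area_m2
Step 1: Convert area: 427 cm^2 = 427 / 10000 = 0.0427 m^2
Step 2: GSM = 8.08 g / 0.0427 m^2 = 189.2 g/m^2

189.2 g/m^2


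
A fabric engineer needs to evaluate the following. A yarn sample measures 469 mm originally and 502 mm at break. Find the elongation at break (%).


Formula: Elongation (%) = ((L_break - L0) / L0) * 100
Step 1: Extension = 502 - 469 = 33 mm
Step 2: Elongation = (33 / 469) * 100
Step 3: Elongation = 0.070362 * 100 = 7.0362% ≈ 7.0%

7.0%


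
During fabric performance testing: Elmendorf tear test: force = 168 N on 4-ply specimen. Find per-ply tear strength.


Formula: Per-ply strength = Total force / Number of plies
Per-ply = 168 N / 4
Per-ply = 42 N

42 N


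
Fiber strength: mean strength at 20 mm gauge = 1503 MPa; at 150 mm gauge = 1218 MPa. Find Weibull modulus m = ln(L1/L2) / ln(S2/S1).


Formula: m = ln(L1/L2) / ln(S2/S1)
Step 1: ln(L1/L2) = ln(20/150) = -2.01490
Step 2: S2/S1 = 1218/1503 = 0.81038
Step 3: ln(S2/S1) = ln(0.81038) = -0.21025
Step 4: m = -2.01490 / -0.21025 = 9.58

9.58 (Weibull m)


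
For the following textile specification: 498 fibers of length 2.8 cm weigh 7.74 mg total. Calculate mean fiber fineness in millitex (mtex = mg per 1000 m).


Formula: fineness (mtex) = mass (mg) / total length (km) = (mass_mg / total_length_m) * 1000
Step 1: Convert fiber length: 2.8 cm = 0.028 m
Step 2: Total fiber length = 498 * 0.028 = 13.944 m
Step 3: Linear density = 7.74 mg / 13.944 m = 0.5551 mg/m
Step 4: fineness = 0.5551 * 1000 = 555.1 mtex

555.1 mtex


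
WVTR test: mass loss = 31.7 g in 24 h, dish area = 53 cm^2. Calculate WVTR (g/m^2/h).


Formula: WVTR = mass_loss / (area * time)
Step 1: Convert area: 53 cm^2 = 0.0053 m^2
Step 2: WVTR = 31.7 g / (0.0053 m^2 * 24 h)
Step 3: WVTR = 31.7 / 0.1272 = 249.2 g/m^2/h

249.2 g/m^2/h


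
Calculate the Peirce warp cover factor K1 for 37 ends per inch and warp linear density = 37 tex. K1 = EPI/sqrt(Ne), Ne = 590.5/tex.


Formula: K1 = EPI / sqrt(Ne), with Ne = 590.5 / tex_warp
Step 1: Ne = 590.5 / 37 = 15.959
Step 2: sqrt(Ne) = sqrt(15.959) = 3.9949
Step 3: K1 = 37 / 3.9949 = 9.3

9.3


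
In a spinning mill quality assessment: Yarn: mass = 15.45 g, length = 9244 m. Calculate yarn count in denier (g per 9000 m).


Formula: den = (mass_g / length_m) * 9000
Substituting: den = (15.45 / 9244) * 9000
Intermediate: 15.45 / 9244 = 0.00167135 g/m
den = 0.00167135 * 9000 = 15.0 denier

15.0 denier


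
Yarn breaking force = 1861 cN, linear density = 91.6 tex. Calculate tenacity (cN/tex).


Formula: Tenacity = Breaking force / Linear density
Tenacity = 1861 cN / 91.6 tex
Tenacity = 20.32 cN/tex

20.32 cN/tex


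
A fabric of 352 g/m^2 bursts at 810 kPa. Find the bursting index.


Formula: Bursting Index = Bursting Strength / Fabric GSM
BI = 810 kPa / 352 g/m^2
BI = 2.301 kPa/(g/m^2)

2.301 kPa/(g/m^2)


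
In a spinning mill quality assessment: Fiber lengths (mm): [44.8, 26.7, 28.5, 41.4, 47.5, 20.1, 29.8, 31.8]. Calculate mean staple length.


Formula: Mean = sum of lengths / count
Sum = 44.8 + 26.7 + 28.5 + 41.4 + 47.5 + 20.1 + 29.8 + 31.8
Sum = 270.6 mm
Mean = 270.6 / 8 = 33.83 mm

33.83 mm


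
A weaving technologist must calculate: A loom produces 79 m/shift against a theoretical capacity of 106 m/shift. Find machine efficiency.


Formula: Efficiency% = (Actual output / Theoretical output) * 100
Efficiency% = (79 / 106) * 100
Efficiency% = 0.745283 * 100 = 74.5283% ≈ 74.5%

74.5%


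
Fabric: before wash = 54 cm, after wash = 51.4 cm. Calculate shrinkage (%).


Formula: Shrinkage% = ((L_before - L_after) / L_before) * 100
Step 1: Shrinkage = 54 - 51.4 = 2.6 cm
Step 2: Shrinkage% = (2.6 / 54) * 100
Step 3: Shrinkage% = 0.048148 * 100 = 4.8148% ≈ 4.8%

4.8%


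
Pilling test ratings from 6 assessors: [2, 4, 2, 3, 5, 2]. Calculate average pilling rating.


Formula: Mean = sum / count
Sum = 2 + 4 + 2 + 3 + 5 + 2 = 18
Mean = 18 / 6 = 3.0

3.0


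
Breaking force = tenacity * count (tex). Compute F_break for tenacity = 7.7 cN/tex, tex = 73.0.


Formula: Breaking force = Tenacity * Linear density
F = 7.7 cN/tex * 73.0 tex
F = 562.10 cN

562.10 cN


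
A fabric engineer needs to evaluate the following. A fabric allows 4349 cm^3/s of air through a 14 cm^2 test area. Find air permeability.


Formula: Air Permeability = Airflow / Test Area
AP = 4349 cm^3/s / 14 cm^2
AP = 310.6 cm^3/s/cm^2

310.6 cm^3/s/cm^2


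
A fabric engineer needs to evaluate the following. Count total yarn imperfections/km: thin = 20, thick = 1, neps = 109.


Formula: Total = thin places + thick places + neps
Total = 20 + 1 + 109
Total = 130 imperfections/km

130 imperfections/km


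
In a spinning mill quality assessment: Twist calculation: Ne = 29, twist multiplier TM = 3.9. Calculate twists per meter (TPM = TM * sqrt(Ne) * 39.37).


Formula: TPM = TM * sqrt(Ne) * 39.37
Step 1: sqrt(Ne) = sqrt(29) = 5.3852
Step 2: TM * sqrt(Ne) = 3.9 * 5.3852 = 21.0023
Step 3: TPM = 21.0023 * 39.37 = 827 twists/m

827 twists/m


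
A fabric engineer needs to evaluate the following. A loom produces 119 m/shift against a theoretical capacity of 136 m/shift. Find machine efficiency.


Formula: Efficiency% = (Actual output / Theoretical output) * 100
Efficiency% = (119 / 136) * 100
Efficiency% = 0.875 * 100 = 87.5%

87.5%


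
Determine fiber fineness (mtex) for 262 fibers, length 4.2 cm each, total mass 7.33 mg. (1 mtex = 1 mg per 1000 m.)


Formula: fineness (mtex) = mass (mg) / total length (km) = (mass_mg / total_length_m) * 1000
Step 1: Convert fiber length: 4.2 cm = 0.042 m
Step 2: Total fiber length = 262 * 0.042 = 11.004 m
Step 3: Linear density = 7.33 mg / 11.004 m = 0.6661 mg/m
Step 4: fineness = 0.6661 * 1000 = 666.1 mtex

666.1 mtex


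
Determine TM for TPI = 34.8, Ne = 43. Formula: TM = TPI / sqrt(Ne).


Formula: TM = TPI / sqrt(Ne)
Step 1: sqrt(Ne) = sqrt(43) = 6.5574
Step 2: TM = 34.8 / 6.5574 = 5.31

5.31 TM


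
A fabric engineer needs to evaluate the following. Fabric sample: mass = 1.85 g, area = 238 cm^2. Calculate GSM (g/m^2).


Formula: GSM = mass_g / area_m2
Step 1: Convert area: 238 cm^2 = 238 / 10000 = 0.0238 m^2
Step 2: GSM = 1.85 g / 0.0238 m^2 = 77.7 g/m^2

77.7 g/m^2


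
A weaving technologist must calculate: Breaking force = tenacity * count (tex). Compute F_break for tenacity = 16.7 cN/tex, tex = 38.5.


Formula: Breaking force = Tenacity * Linear density
F = 16.7 cN/tex * 38.5 tex
F = 642.95 cN

642.95 cN


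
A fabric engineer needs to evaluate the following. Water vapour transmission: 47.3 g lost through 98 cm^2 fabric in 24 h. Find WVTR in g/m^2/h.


Formula: WVTR = mass_loss / (area * time)
Step 1: Convert area: 98 cm^2 = 0.0098 m^2
Step 2: WVTR = 47.3 g / (0.0098 m^2 * 24 h)
Step 3: WVTR = 47.3 / 0.2352 = 201.1 g/m^2/h

201.1 g/m^2/h


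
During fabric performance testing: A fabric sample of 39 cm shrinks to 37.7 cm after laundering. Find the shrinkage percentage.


Formula: Shrinkage% = ((L_before - L_after) / L_before) * 100
Step 1: Shrinkage = 39 - 37.7 = 1.3 cm
Step 2: Shrinkage% = (1.3 / 39) * 100
Step 3: Shrinkage% = 0.033333 * 100 = 3.3333% ≈ 3.3%

3.3%


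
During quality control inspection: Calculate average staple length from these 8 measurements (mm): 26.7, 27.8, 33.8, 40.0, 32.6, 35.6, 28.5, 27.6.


Formula: Mean = sum of lengths / count
Sum = 26.7 + 27.8 + 33.8 + 40.0 + 32.6 + 35.6 + 28.5 + 27.6
Sum = 252.6 mm
Mean = 252.6 / 8 = 31.58 mm

31.58 mm


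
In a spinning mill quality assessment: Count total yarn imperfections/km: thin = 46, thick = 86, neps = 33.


Formula: Total = thin places + thick places + neps
Total = 46 + 86 + 33
Total = 165 imperfections/km

165 imperfections/km


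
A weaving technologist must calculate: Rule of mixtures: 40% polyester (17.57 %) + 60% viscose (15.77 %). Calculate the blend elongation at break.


Formula: Blend property = (fraction_A * property_A) + (fraction_B * property_B)
Step 1: Contribution A = 40/100 * 17.57 % = 7.028 %
Step 2: Contribution B = 60/100 * 15.77 % = 9.462 %
Step 3: Blend elongation at break = 7.028 + 9.462 = 16.49 %

16.49 %


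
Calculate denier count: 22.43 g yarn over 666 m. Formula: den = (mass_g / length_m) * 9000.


Formula: den = (mass_g / length_m) * 9000
Substituting: den = (22.43 / 666) * 9000
Intermediate: 22.43 / 666 = 0.03367868 g/m
den = 0.03367868 * 9000 = 303.1 denier

303.1 denier
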